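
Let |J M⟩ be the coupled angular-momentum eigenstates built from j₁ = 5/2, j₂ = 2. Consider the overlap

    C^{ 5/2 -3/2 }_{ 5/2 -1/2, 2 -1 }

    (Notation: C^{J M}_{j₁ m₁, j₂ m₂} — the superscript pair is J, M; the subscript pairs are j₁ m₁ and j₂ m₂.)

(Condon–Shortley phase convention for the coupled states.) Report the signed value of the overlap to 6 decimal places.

−√(6/35) ≈ -0.414039

triangle: 2!*3!*2!/8! = 24/40320
(j±m)!: 2!*3!*1!*3!*1!*4! = 1728
prefactor² = (2J+1)*Δ*N² = 216/35
  k=0: +1/(0!*2!*3!*1!*0!*1!) = 1/12
  k=1: −1/(1!*1!*2!*0!*1!*2!) = -1/4
Σ = -1/6  ⇒  CG² = 216/35*(-1/6)² = 6/35
CG = −√(6/35) = -0.414039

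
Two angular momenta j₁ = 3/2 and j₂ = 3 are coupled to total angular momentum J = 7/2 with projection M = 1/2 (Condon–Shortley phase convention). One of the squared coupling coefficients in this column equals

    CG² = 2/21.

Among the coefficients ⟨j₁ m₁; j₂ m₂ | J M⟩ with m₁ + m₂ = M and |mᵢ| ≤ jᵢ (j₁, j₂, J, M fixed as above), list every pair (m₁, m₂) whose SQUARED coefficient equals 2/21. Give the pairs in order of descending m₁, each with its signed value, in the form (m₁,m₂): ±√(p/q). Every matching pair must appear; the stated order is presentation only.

(1/2,0): +√(2/21)

Admissible pairs with m₁+m₂ = M = 1/2: (-3/2,2), (-1/2,1), (1/2,0), (3/2,-1)
  (m₁,m₂)=(3/2,-1): CG² = 8/21, CG = +√(8/21)
  (m₁,m₂)=(1/2,0): CG² = 2/21, CG = +√(2/21)   ← matches the target
  (m₁,m₂)=(-1/2,1): CG² = 2/7, CG = −√(2/7)
  (m₁,m₂)=(-3/2,2): CG² = 5/21, CG = −√(5/21)
Pairs with CG² = 2/21: (1/2,0): +√(2/21)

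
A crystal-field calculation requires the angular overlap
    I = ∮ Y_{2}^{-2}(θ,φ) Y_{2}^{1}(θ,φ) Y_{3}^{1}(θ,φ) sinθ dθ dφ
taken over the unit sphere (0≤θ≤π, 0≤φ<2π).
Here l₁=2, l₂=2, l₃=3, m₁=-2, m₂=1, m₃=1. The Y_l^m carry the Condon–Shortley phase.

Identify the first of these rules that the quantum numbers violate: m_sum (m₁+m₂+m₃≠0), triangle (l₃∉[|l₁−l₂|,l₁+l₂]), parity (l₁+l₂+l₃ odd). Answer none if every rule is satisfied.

parity

m₁+m₂+m₃ = -2 + 1 + 1 = 0  ✓
triangle: |2−2|=0 ≤ l₃=3 ≤ 2+2=4  ✓
parity: l₁+l₂+l₃ = 7 is odd  ✗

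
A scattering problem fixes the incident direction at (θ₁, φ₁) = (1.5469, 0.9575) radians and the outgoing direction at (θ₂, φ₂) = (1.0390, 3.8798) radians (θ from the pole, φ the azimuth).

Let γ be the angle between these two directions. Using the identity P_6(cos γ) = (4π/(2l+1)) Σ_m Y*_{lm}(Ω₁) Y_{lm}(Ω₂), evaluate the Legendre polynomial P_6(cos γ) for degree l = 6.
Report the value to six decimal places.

-0.414702

Summing Y*_{l m}(θ₁,φ₁)·Y_{l m}(θ₂,φ₂) over m ∈ [−6, 6]; prefactor 4π/(2·6+1) = 0.966644:
  [-6]  conj(Y_{6,-6})(Ω₁) = (0.414085, -0.247195) ; Y_{6,-6}(Ω₂) = (-0.055328, 0.190156) ; Δ = (0.024095, 0.092418)
  [-5]  conj(Y_{6,-5})(Ω₁) = (0.002996, -0.039816) ; Y_{6,-5}(Ω₂) = (0.344211, -0.210775) ; Δ = (-0.007361, -0.014337)
  [-4]  conj(Y_{6,-4})(Ω₁) = (0.273485, 0.224985) ; Y_{6,-4}(Ω₂) = (-0.353611, -0.067553) ; Δ = (-0.081509, -0.098032)
  [-3]  conj(Y_{6,-3})(Ω₁) = (0.044880, -0.012377) ; Y_{6,-3}(Ω₂) = (-0.021777, -0.029016) ; Δ = (-0.001336, -0.001033)
  [-2]  conj(Y_{6,-2})(Ω₁) = (-0.108715, 0.303271) ; Y_{6,-2}(Ω₂) = (-0.032983, 0.348426) ; Δ = (-0.102082, -0.047882)
  [-1]  conj(Y_{6,-1})(Ω₁) = (0.028224, 0.040100) ; Y_{6,-1}(Ω₂) = (0.070868, -0.064476) ; Δ = (0.004586, 0.001022)
  [+0]  conj(Y_{6,0})(Ω₁) = (-0.314042, -0.000000) ; Y_{6,0}(Ω₂) = (0.324153, 0.000000) ; Δ = (-0.101798, -0.000000)
  [+1]  conj(Y_{6,1})(Ω₁) = (-0.028224, 0.040100) ; Y_{6,1}(Ω₂) = (-0.070868, -0.064476) ; Δ = (0.004586, -0.001022)
  [+2]  conj(Y_{6,2})(Ω₁) = (-0.108715, -0.303271) ; Y_{6,2}(Ω₂) = (-0.032983, -0.348426) ; Δ = (-0.102082, 0.047882)
  [+3]  conj(Y_{6,3})(Ω₁) = (-0.044880, -0.012377) ; Y_{6,3}(Ω₂) = (0.021777, -0.029016) ; Δ = (-0.001336, 0.001033)
  [+4]  conj(Y_{6,4})(Ω₁) = (0.273485, -0.224985) ; Y_{6,4}(Ω₂) = (-0.353611, 0.067553) ; Δ = (-0.081509, 0.098032)
  [+5]  conj(Y_{6,5})(Ω₁) = (-0.002996, -0.039816) ; Y_{6,5}(Ω₂) = (-0.344211, -0.210775) ; Δ = (-0.007361, 0.014337)
  [+6]  conj(Y_{6,6})(Ω₁) = (0.414085, 0.247195) ; Y_{6,6}(Ω₂) = (-0.055328, -0.190156) ; Δ = (0.024095, -0.092418)
Accumulated sum (-0.429012, 0.000000); after 4π/(2l+1) scaling, (-0.414702, 0.000000) ⇒ P_6 = -0.414702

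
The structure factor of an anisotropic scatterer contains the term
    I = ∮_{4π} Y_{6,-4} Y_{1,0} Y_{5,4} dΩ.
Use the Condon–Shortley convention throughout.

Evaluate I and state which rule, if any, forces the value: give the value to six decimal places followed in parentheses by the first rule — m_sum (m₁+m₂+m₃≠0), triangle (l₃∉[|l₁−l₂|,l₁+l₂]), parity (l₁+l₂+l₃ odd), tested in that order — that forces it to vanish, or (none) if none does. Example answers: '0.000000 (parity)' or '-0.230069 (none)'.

0.182727 (none)

Rules hold: Σm=0, L=12 even, 5≤5≤7.
N = 13·3·11 = 429
Δ = 2!·10!·0!/13! = 1/858
Racah Σ t=1..1: t=1:−1/14400 = -1/14400
⇒ 3j(6 1 5; 0 0 0)² = 6/143, sgn +1
Racah Σ t=1..1: t=1:−1/362880 = -1/362880
⇒ 3j(6 1 5; -4 0 4)² = 10/429, sgn +1
4πI² = N·(3j₀)²·(3jₘ)² = 60/143
I = +1·√(0.41958/4π) = 0.18272698
No selection rule forces the value: the integral is nonzero (none).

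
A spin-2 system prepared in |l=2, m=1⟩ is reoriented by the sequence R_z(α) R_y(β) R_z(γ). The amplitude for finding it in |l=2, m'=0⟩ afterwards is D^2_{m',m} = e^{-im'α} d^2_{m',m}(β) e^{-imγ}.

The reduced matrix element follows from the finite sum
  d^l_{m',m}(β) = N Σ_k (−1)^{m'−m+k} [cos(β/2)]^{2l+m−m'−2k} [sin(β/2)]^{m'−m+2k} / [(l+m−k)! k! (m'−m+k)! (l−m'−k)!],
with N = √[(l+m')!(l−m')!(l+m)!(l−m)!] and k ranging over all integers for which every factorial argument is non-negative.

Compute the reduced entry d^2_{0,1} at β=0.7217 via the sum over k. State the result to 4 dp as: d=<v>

d^2_{0,1}(β=0.7217) via the finite sum:
c=cos(0.721700/2)=0.935597, s=sin(0.721700/2)=0.353070; N=√[2·2·6·1]=4.898979
k∈{1,2} keeps every argument non-negative
  k=1: (−1)^0·4.8990/(2)·0.9356^3·0.3531^1 = +0.708276
  k=2: (−1)^1·4.8990/(2)·0.9356^1·0.3531^3 = -0.100866
d^2_{0,1}(0.7217) = +0.708276 -0.100866 = +0.607410

d=0.6074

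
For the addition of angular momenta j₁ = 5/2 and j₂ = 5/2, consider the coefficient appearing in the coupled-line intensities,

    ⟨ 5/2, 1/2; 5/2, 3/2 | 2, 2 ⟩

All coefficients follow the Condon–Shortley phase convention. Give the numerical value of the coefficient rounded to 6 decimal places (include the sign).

triangle: 3!*2!*2!/8! = 24/40320
(j±m)!: 3!*2!*4!*1!*4!*0! = 6912
prefactor² = (2J+1)*Δ*N² = 144/7
  k=2: +1/(2!*1!*0!*2!*2!*0!) = 1/8
Σ = 1/8  ⇒  CG² = 144/7*(1/8)² = 9/28
CG = +√(9/28) = +0.566947

+√(9/28) = +0.566947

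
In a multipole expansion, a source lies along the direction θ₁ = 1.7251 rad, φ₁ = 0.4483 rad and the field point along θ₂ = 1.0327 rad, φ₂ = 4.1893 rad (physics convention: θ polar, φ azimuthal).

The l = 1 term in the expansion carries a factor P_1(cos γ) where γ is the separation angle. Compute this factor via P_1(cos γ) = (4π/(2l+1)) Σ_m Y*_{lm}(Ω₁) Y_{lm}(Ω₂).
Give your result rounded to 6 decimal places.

-0.779335

Term-by-term m-sum for l=1 (normalisation 4π/3 = 4.188790):
  term(m=-1) = -0.08362 + 0.05714j   from Y*(Ω₁)=0.30765 + 0.14797j, Y(Ω₂)=-0.14820 + 0.25700j
  term(m=+0) = -0.01880 + 0.00000j   from Y*(Ω₁)=-0.07509 + 0.00000j, Y(Ω₂)=0.25041 + 0.00000j
  term(m=+1) = -0.08362 - 0.05714j   from Y*(Ω₁)=-0.30765 + 0.14797j, Y(Ω₂)=0.14820 + 0.25700j
Total Σ_m = -0.18605 + 0.00000j. Multiply by 4.188790: -0.77934 + 0.00000j. P_1(cos γ) = -0.779335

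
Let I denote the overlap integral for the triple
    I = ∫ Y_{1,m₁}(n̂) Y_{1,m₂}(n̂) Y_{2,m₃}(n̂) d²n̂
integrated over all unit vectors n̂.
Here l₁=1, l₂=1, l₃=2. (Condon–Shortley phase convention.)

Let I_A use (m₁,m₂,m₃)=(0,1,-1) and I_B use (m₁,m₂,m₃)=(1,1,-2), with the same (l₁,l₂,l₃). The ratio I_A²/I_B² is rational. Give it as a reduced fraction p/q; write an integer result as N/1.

l's match ⇒ only the (l;m) 3-j factors differ between A and B.
A: triangle coeff Δ(1,1,2) = 1/30; Σ_t [0,0]: t=0:+1/2 = 1/2; (3j)²=1/10 [(1 1 2; 0 1 -1)], sign=-1
B: triangle coeff Δ(1,1,2) = 1/30; Σ_t [0,0]: t=0:+1/4 = 1/4; (3j)²=1/5 [(1 1 2; 1 1 -2)], sign=+1
I_A²/I_B² = (1/10)/(1/5) = 1/2

1/2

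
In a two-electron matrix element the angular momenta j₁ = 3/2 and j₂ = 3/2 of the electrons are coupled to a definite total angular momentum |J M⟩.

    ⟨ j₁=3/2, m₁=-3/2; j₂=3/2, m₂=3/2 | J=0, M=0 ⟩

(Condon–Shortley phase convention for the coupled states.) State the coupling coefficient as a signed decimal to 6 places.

√[1·3!0!0!/4! · 0!3!3!0!0!0!] = √(9)
  +(−1)^3/∏(3,0,0,0,0,0)! = -1/6  (running -1/6)
⟨..|..⟩ = √(9)·(-1/6) = -0.500000

-0.500000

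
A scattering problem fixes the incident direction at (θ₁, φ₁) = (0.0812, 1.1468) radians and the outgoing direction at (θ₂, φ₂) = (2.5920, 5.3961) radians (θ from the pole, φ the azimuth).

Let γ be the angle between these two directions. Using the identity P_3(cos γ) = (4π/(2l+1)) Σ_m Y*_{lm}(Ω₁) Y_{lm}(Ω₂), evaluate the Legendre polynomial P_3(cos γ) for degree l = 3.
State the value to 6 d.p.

-0.336479

Summing Y*_{l m}(θ₁,φ₁)·Y_{l m}(θ₂,φ₂) over m ∈ [−3, 3]; prefactor 4π/(2·3+1) = 1.795196:
  [-3]  conj(Y_{3,-3})(Ω₁) = (-0.000213, -0.000066) ; Y_{3,-3}(Ω₂) = (-0.052732, 0.027475) ; Δ = (0.000013, -0.000002)
  [-2]  conj(Y_{3,-2})(Ω₁) = (-0.004433, 0.005026) ; Y_{3,-2}(Ω₂) = (0.048025, -0.232875) ; Δ = (0.000957, 0.001274)
  [-1]  conj(Y_{3,-1})(Ω₁) = (0.042783, 0.094783) ; Y_{3,-1}(Ω₂) = (0.281063, 0.344940) ; Δ = (-0.020670, 0.041398)
  [+0]  conj(Y_{3,0})(Ω₁) = (0.731658, -0.000000) ; Y_{3,0}(Ω₂) = (-0.202327, 0.000000) ; Δ = (-0.148034, 0.000000)
  [+1]  conj(Y_{3,1})(Ω₁) = (-0.042783, 0.094783) ; Y_{3,1}(Ω₂) = (-0.281063, 0.344940) ; Δ = (-0.020670, -0.041398)
  [+2]  conj(Y_{3,2})(Ω₁) = (-0.004433, -0.005026) ; Y_{3,2}(Ω₂) = (0.048025, 0.232875) ; Δ = (0.000957, -0.001274)
  [+3]  conj(Y_{3,3})(Ω₁) = (0.000213, -0.000066) ; Y_{3,3}(Ω₂) = (0.052732, 0.027475) ; Δ = (0.000013, 0.000002)
Σ over m = (-0.187433, -0.000000); ×(4π/7) → (-0.336479, -0.000000). Real part: -0.336479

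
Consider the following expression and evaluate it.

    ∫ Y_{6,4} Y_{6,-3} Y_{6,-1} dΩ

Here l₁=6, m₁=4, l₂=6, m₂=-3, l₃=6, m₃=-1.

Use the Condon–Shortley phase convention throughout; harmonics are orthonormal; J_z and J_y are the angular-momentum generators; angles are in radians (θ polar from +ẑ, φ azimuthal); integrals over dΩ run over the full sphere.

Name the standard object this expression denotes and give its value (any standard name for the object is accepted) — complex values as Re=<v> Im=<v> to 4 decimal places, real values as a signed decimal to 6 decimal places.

Gaunt coefficient, -0.084679

This is a Gaunt coefficient — the integral of a triple product of spherical harmonics over the sphere.
m-sum 0 ✓  L=18 even ✓  0≤6≤12 ✓
Π(2lᵢ+1) = 13×13×13 = 2197
triangle coeff Δ(6,6,6) = 1/325909584
Σ_t [0,6]: t=0:+1/373248000 t=1:−1/1728000 t=2:+1/110592 t=3:−1/46656 t=4:+1/110592 t=5:−1/1728000 t=6:+1/373248000 = -7/1555200
(3j)²=400/46189 [(6 6 6; 0 0 0)], sign=-1
Σ_t [0,2]: t=0:+1/1244160 t=1:−1/691200 t=2:+1/4147200 = -1/2488320
(3j)²=875/184756 [(6 6 6; 4 -3 -1)], sign=+1
⇒ 4πI² = 1137500/12623809
I = (-1)√(1137500/12623809/(4π)) = -0.08467897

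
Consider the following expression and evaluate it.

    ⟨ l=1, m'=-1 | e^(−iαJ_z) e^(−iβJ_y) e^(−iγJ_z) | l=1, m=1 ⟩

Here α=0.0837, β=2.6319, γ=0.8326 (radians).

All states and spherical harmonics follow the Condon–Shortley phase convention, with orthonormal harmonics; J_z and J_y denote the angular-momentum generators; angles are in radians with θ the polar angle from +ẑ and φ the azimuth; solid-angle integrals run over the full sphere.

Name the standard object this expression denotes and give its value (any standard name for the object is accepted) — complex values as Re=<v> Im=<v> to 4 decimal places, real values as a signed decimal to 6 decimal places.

Wigner D-matrix element, Re=0.6859 Im=-0.6376

This is a Wigner D-matrix element — the rotation-matrix element ⟨l m'| R(α,β,γ) |l m⟩ in the angular-momentum basis.
Split into d^1_{-1,1}(β=2.6319) × two z-phases.
With c≡cos(β/2)=0.252097 and s≡sin(β/2)=0.967702, N=[1·2·2·1]^{1/2}=2.000000
The bounds max(0,m−m')=2 and min(l+m,l−m')=2 give 1 term
  k=2: (−1)^0·2.0000/(2)·0.2521^0·0.9677^2 = +0.936447
d^1_{-1,1}(2.6319) = +0.936447
D = (+0.996499+0.083602i)·(+0.936447)·(+0.672955-0.739684i) = +0.685890-0.637565i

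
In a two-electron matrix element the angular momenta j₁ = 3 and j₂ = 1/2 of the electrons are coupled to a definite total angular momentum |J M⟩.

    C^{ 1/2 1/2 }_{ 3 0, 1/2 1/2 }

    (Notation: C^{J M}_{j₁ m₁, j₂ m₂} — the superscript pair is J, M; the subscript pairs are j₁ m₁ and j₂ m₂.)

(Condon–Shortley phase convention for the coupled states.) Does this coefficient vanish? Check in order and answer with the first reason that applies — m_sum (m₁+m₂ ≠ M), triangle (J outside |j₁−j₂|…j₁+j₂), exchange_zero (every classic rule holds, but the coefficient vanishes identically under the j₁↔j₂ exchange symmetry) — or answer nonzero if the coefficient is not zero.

m-sum: m₁+m₂ = 0+1/2 = 1/2, M = 1/2  ✓
triangle: need |j₁−j₂| ≤ J ≤ j₁+j₂, i.e. J ∈ [5/2, 7/2]; J = 1/2 is outside ✗ ⇒ coefficient is 0

triangle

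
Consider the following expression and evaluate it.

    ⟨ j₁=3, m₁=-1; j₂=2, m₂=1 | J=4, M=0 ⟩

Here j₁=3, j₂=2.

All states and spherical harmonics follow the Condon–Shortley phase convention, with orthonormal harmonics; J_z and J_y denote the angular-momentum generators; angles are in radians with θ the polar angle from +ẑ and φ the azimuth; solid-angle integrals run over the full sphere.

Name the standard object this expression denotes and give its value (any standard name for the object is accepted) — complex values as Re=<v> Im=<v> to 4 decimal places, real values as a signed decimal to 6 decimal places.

This is a Clebsch–Gordan (vector-coupling) coefficient.
triangle: 1!·5!·3!/10! = 720/3628800
(j±m)!: 2!·4!·3!·1!·4!·4! = 165888
prefactor² = (2J+1)·Δ·N² = 10368/35
  k=0: +1/(0!·1!·4!·3!·1!·0!) = 1/144
  k=1: −1/(1!·0!·3!·2!·2!·1!) = -1/24
Σ = -5/144  ⇒  CG² = 10368/35·(-5/144)² = 5/14
CG = −√(5/14) = -0.597614

Clebsch–Gordan coefficient, −√(5/14) ≈ -0.597614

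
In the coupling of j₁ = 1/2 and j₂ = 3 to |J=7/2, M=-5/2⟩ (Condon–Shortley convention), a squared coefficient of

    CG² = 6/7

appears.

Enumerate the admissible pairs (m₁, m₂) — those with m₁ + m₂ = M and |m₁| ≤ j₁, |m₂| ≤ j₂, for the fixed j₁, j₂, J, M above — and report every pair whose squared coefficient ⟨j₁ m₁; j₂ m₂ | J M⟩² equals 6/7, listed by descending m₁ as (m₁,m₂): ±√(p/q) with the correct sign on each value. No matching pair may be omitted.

(-1/2,-2): +√(6/7)

Admissible pairs with m₁+m₂ = M = -5/2: (-1/2,-2), (1/2,-3)
  (m₁,m₂)=(1/2,-3): CG² = 1/7, CG = +√(1/7)
  (m₁,m₂)=(-1/2,-2): CG² = 6/7, CG = +√(6/7)   ← matches the target
Pairs with CG² = 6/7: (-1/2,-2): +√(6/7)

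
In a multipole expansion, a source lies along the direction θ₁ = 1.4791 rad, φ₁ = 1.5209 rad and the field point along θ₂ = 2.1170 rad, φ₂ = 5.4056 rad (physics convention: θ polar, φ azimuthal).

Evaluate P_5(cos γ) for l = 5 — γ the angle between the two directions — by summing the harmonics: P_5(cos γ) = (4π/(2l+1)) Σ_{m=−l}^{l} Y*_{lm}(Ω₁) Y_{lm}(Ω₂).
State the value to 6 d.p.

Expand P_5 via completeness: Σ_{m} conj(Y_{5,m}) at Ω₁ times Y_{5,m} at Ω₂ —
  m=-5: Y*=0.11221 + 0.44039j  Y=-0.06741 - 0.20042j  product 0.08070 - 0.05218j
  m=-4: Y*=0.12953 - 0.02620j  Y=0.37915 + 0.14651j  product 0.05295 + 0.00904j
  m=-3: Y*=0.04710 + 0.31229j  Y=-0.26926 + 0.15020j  product -0.05959 - 0.07701j
  m=-2: Y*=0.14927 - 0.01495j  Y=-0.02245 + 0.12039j  product -0.00155 + 0.01831j
  m=-1: Y*=0.01406 + 0.28162j  Y=-0.21837 - 0.26286j  product 0.07095 - 0.06519j
  m=+0: Y*=0.15440 + 0.00000j  Y=-0.04246 + 0.00000j  product -0.00656 + 0.00000j
  m=+1: Y*=-0.01406 + 0.28162j  Y=0.21837 - 0.26286j  product 0.07095 + 0.06519j
  m=+2: Y*=0.14927 + 0.01495j  Y=-0.02245 - 0.12039j  product -0.00155 - 0.01831j
  m=+3: Y*=-0.04710 + 0.31229j  Y=0.26926 + 0.15020j  product -0.05959 + 0.07701j
  m=+4: Y*=0.12953 + 0.02620j  Y=0.37915 - 0.14651j  product 0.05295 - 0.00904j
  m=+5: Y*=-0.11221 + 0.44039j  Y=0.06741 - 0.20042j  product 0.08070 + 0.05218j
Accumulated sum 0.28037 - 0.00000j; after 4π/(2l+1) scaling, 0.32029 - 0.00000j ⇒ P_5 = 0.320290

0.320290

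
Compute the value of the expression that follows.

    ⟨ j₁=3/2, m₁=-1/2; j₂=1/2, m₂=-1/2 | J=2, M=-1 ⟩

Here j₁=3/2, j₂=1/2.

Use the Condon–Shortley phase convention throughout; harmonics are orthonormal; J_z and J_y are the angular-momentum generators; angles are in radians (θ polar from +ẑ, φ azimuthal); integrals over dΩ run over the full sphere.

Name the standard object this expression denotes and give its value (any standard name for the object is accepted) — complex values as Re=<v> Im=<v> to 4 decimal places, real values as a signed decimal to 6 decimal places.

This is a Clebsch–Gordan (vector-coupling) coefficient.
triangle: 0!×3!×1!/5! = 6/120
(j±m)!: 1!×2!×0!×1!×1!×3! = 12
prefactor² = (2J+1)×Δ×N² = 3
  k=0: +1/(0!×0!×2!×0!×1!×1!) = 1/2
Σ = 1/2  ⇒  CG² = 3×(1/2)² = 3/4
CG = +√(3/4) = +0.866025

Clebsch–Gordan coefficient, +√(3/4) ≈ +0.866025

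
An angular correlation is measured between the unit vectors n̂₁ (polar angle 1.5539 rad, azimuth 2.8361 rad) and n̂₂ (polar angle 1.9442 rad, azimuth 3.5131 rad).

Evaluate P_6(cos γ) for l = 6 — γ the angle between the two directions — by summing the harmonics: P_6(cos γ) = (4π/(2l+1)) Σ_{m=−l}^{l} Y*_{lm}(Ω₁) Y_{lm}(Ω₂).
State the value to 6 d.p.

Term-by-term m-sum for l=6 (normalisation 4π/13 = 0.966644):
  m=-6: (-0.125092, -0.466179) × (-0.192547, -0.248994) = (-0.091989, 0.120909)  (running Σ = (-0.091989, 0.120909))
  m=-5: (-0.001224, 0.028227) × (-0.120819, -0.409741) = (0.011714, -0.002909)  (running Σ = (-0.080276, 0.118000))
  m=-4: (-0.121494, 0.334050) × (0.010529, -0.123909) = (0.040113, 0.018571)  (running Σ = (-0.040163, 0.136571))
  m=-3: (0.020065, -0.026159) × (-0.129827, 0.264513) = (0.004314, 0.008704)  (running Σ = (-0.035849, 0.145275))
  m=-2: (0.265326, -0.185831) × (-0.168615, 0.154896) = (-0.015954, 0.072432)  (running Σ = (-0.051802, 0.217706))
  m=-1: (-0.033130, 0.010448) × (0.207602, -0.080882) = (-0.006033, 0.004849)  (running Σ = (-0.057835, 0.222555))
  m=0: (-0.315942, -0.000000) × (0.250383, 0.000000) = (-0.079106, -0.000000)  (running Σ = (-0.136941, 0.222555))
  m=1: (0.033130, 0.010448) × (-0.207602, -0.080882) = (-0.006033, -0.004849)  (running Σ = (-0.142974, 0.217706))
  m=2: (0.265326, 0.185831) × (-0.168615, -0.154896) = (-0.015954, -0.072432)  (running Σ = (-0.158928, 0.145275))
  m=3: (-0.020065, -0.026159) × (0.129827, 0.264513) = (0.004314, -0.008704)  (running Σ = (-0.154613, 0.136571))
  m=4: (-0.121494, -0.334050) × (0.010529, 0.123909) = (0.040113, -0.018571)  (running Σ = (-0.114501, 0.118000))
  m=5: (0.001224, 0.028227) × (0.120819, -0.409741) = (0.011714, 0.002909)  (running Σ = (-0.102787, 0.120909))
  m=6: (-0.125092, 0.466179) × (-0.192547, 0.248994) = (-0.091989, -0.120909)  (running Σ = (-0.194776, 0.000000))
Accumulated sum (-0.194776, 0.000000); after 4π/(2l+1) scaling, (-0.188279, 0.000000) ⇒ P_6 = -0.188279

-0.188279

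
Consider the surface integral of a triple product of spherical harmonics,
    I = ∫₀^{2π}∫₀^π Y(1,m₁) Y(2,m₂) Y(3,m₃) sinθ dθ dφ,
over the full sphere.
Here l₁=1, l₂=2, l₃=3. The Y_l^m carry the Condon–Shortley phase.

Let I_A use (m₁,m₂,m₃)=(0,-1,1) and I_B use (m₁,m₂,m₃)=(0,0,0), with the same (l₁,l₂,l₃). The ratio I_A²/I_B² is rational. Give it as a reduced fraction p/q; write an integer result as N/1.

8/9

l's match ⇒ only the (l;m) 3-j factors differ between A and B.
A: triangle coeff Δ(1,2,3) = 1/105; Σ_t [0,0]: t=0:+1/6 = 1/6; (3j)²=8/105 [(1 2 3; 0 -1 1)], sign=+1
B: triangle coeff Δ(1,2,3) = 1/105; Σ_t [0,0]: t=0:+1/4 = 1/4; (3j)²=3/35 [(1 2 3; 0 0 0)], sign=-1
I_A²/I_B² = (8/105)/(3/35) = 8/9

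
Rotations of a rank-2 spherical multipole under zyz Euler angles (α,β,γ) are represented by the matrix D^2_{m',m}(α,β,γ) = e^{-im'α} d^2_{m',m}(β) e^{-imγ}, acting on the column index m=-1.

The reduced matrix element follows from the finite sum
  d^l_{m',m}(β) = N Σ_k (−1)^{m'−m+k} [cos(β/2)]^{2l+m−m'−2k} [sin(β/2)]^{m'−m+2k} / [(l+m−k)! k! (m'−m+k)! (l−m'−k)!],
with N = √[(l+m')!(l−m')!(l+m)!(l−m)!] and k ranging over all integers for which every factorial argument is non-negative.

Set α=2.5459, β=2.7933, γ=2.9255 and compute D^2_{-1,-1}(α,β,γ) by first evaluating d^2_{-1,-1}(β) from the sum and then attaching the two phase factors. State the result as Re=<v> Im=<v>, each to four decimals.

First d^2_{-1,-1}(β=2.7933), then the phase factors e^{-i(-1)α} and e^{-i(-1)γ}:
Half-angle: c=0.173267, s=0.984875. N=√(1·6·1·6)=6.000000
k: max(0,(-1)−(-1))=0 … min(2+(-1),2−(-1))=1
  k=0: (−1)^0·6.0000/(6)·0.1733^4·0.9849^0 = +0.000901
  k=1: (−1)^1·6.0000/(2)·0.1733^2·0.9849^2 = -0.087361
d^2_{-1,-1}(2.7933) = +0.000901 -0.087361 = -0.086460
Phases: e^{-i·(-1)·2.5459}=-0.827760+0.561082i, e^{-i·(-1)·2.9255}=-0.976743+0.214415i ⇒ D=-0.059502+0.062728i

Re=-0.0595 Im=0.0627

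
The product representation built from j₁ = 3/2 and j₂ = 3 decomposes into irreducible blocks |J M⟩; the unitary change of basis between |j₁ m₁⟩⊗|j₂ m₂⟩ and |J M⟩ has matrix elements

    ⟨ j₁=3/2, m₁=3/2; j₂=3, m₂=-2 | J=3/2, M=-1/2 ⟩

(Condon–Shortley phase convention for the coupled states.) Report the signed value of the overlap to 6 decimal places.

√[4·3!0!3!/7! · 3!0!1!5!1!2!] = √(288/7)
  +(−1)^0/∏(0,3,0,1,0,2)! = 1/12  (running 1/12)
⟨..|..⟩ = √(288/7)·(1/12) = +0.534522

+0.534522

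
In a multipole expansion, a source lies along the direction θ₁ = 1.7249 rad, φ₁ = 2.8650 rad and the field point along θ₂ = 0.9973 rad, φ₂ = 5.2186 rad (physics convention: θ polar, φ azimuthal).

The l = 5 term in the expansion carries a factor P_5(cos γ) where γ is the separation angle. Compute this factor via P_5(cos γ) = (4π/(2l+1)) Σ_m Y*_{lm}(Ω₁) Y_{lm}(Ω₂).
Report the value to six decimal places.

0.309615

Summing Y*_{l m}(θ₁,φ₁)·Y_{l m}(θ₂,φ₂) over m ∈ [−5, 5]; prefactor 4π/(2·5+1) = 1.142397:
  m=-5: (-0.08165 + 0.42958j) × (0.11129 - 0.15905j) = 0.05924 + 0.06079j  (running Σ = 0.05924 + 0.06079j)
  m=-4: (-0.09621 + 0.19204j) × (-0.17390 - 0.35632j) = 0.08516 + 0.00088j  (running Σ = 0.14440 + 0.06168j)
  m=-3: (0.17754 - 0.19405j) × (-0.33776 - 0.01763j) = -0.06339 + 0.06241j  (running Σ = 0.08101 + 0.12409j)
  m=-2: (0.20085 - 0.12402j) × (0.04017 - 0.06430j) = 0.00009 - 0.01790j  (running Σ = 0.08110 + 0.10619j)
  m=-1: (-0.20758 + 0.05893j) × (-0.16978 - 0.30624j) = 0.05329 + 0.05356j  (running Σ = 0.13439 + 0.15976j)
  m=0: (-0.24029 + 0.00000j) × (-0.00934 + 0.00000j) = 0.00224 + 0.00000j  (running Σ = 0.13663 + 0.15976j)
  m=1: (0.20758 + 0.05893j) × (0.16978 - 0.30624j) = 0.05329 - 0.05356j  (running Σ = 0.18992 + 0.10619j)
  m=2: (0.20085 + 0.12402j) × (0.04017 + 0.06430j) = 0.00009 + 0.01790j  (running Σ = 0.19001 + 0.12409j)
  m=3: (-0.17754 - 0.19405j) × (0.33776 - 0.01763j) = -0.06339 - 0.06241j  (running Σ = 0.12662 + 0.06168j)
  m=4: (-0.09621 - 0.19204j) × (-0.17390 + 0.35632j) = 0.08516 - 0.00088j  (running Σ = 0.21178 + 0.06079j)
  m=5: (0.08165 + 0.42958j) × (-0.11129 - 0.15905j) = 0.05924 - 0.06079j  (running Σ = 0.27102 + 0.00000j)
Σ over m = 0.27102 + 0.00000j; ×(4π/11) → 0.30961 + 0.00000j. Real part: 0.309615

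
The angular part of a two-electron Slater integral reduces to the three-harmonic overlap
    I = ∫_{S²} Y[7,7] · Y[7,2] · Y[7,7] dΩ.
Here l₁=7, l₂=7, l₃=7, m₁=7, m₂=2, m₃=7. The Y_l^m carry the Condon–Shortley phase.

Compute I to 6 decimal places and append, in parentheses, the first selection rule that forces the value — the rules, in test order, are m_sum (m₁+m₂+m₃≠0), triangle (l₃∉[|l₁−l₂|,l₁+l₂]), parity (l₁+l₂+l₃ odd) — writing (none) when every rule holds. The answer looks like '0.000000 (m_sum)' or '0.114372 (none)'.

Σmᵢ = 16 ≠ 0, so the φ-integral vanishes; I = 0

0.000000 (m_sum)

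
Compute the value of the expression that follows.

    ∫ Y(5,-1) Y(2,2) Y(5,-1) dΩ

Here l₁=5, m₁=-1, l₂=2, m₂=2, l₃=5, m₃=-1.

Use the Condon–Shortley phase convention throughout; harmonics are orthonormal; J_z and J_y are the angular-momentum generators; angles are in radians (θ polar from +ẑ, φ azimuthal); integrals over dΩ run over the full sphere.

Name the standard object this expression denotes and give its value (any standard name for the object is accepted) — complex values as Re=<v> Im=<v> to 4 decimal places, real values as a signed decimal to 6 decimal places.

Gaunt coefficient, +0.198089

This is a Gaunt coefficient — the integral of a triple product of spherical harmonics over the sphere.
Rules hold: Σm=0, L=12 even, 3≤5≤7.
N = 11·5·11 = 605
Δ = 2!·8!·2!/13! = 1/38610
Racah Σ t=0..2: t=0:+1/2880 t=1:−1/576 t=2:+1/2880 = -1/960
⇒ 3j(5 2 5; 0 0 0)² = 10/429, sgn +1
Racah Σ t=2..2: t=2:+1/2304 = 1/2304
⇒ 3j(5 2 5; -1 2 -1)² = 5/143, sgn +1
4πI² = N·(3j₀)²·(3jₘ)² = 250/507
I = +1·√(0.493097/4π) = 0.19808933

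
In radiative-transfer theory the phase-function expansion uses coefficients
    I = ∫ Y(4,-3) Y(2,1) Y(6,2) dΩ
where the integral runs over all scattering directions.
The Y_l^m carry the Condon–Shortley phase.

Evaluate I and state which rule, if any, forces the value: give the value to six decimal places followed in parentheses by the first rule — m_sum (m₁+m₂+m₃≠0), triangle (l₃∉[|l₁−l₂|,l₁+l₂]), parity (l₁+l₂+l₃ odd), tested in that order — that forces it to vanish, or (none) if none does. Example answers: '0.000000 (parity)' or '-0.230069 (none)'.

m-sum 0 ✓  L=12 even ✓  2≤6≤6 ✓
Π(2lᵢ+1) = 9×5×13 = 585
triangle coeff Δ(4,2,6) = 1/6435
Σ_t [0,0]: t=0:+1/2304 = 1/2304
(3j)²=5/143 [(4 2 6; 0 0 0)], sign=+1
Σ_t [0,0]: t=0:+1/30240 = 1/30240
(3j)²=32/6435 [(4 2 6; -3 1 2)], sign=+1
⇒ 4πI² = 160/1573
I = (+1)√(160/1573/(4π)) = 0.08996855
No selection rule forces the value: the integral is nonzero (none).

0.089969 (none)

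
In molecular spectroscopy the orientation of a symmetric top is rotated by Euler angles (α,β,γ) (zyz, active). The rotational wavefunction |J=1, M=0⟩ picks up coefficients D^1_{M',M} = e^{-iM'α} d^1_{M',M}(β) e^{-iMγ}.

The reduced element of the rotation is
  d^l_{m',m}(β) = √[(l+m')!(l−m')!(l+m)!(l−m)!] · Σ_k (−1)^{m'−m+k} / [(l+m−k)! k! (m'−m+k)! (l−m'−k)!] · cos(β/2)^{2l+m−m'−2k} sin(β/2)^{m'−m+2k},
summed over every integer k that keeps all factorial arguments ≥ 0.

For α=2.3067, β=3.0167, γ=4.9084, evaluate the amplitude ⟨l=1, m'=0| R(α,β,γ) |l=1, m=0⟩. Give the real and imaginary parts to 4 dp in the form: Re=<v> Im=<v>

Re=-0.9922 Im=0.0000

Split into d^1_{0,0}(β=3.0167) × two z-phases.
Half-angle: c=0.062406, s=0.998051. N=√(1·1·1·1)=1.000000
k∈{0,1} keeps every argument non-negative
  k=0: (−1)^0·1.0000/(1)·0.0624^2·0.9981^0 = +0.003894
  k=1: (−1)^1·1.0000/(1)·0.0624^0·0.9981^2 = -0.996106
d^1_{0,0}(3.0167) = +0.003894 -0.996106 = -0.992211
Attach z-rotation phases: D = e^{-i(0)(2.3067)}·(-0.992211)·e^{-i(0)(4.9084)} = -0.992211+0.000000i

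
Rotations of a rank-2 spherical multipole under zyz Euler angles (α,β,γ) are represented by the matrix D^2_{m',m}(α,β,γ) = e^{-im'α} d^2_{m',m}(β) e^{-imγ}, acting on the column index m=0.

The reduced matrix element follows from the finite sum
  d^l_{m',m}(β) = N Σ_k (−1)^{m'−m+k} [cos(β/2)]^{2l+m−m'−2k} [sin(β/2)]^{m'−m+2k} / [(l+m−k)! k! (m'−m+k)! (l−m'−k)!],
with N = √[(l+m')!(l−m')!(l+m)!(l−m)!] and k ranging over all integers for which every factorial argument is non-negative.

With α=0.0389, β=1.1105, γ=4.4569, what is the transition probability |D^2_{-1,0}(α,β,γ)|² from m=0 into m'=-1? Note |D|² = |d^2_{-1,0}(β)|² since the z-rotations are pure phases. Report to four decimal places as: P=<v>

P=0.2376

D^2_{-1,0}(0.0389,1.1105,4.4569) = e^{-i·-1·0.0389}·d^2_{-1,0}(1.1105)·e^{-i·0·4.4569}. Compute d first:
Half-angle: c=0.849769, s=0.527156. N=√(1·6·2·2)=4.898979
Admissible k: 1..2 (factorial args all ≥0)
  k=1: (−1)^0·4.8990/(2)·0.8498^3·0.5272^1 = +0.792349
  k=2: (−1)^1·4.8990/(2)·0.8498^1·0.5272^3 = -0.304925
d^2_{-1,0}(1.1105) = +0.792349 -0.304925 = +0.487424
|D^2_{-1,0}|² = |d^2_{-1,0}(β)|² = (+0.487424)² = 0.237582 (the z-rotation phases have unit modulus)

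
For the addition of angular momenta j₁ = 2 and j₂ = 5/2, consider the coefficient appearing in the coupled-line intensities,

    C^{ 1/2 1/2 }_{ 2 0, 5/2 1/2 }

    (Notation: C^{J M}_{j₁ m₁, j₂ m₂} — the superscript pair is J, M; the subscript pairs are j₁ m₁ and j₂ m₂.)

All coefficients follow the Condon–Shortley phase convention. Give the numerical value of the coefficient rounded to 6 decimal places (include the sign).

+0.447214  (= +√(1/5))

√[2·4!0!1!/6! · 2!2!3!2!1!0!] = √(16/5)
  +(−1)^2/∏(2,2,0,1,0,0)! = 1/4  (running 1/4)
⟨..|..⟩ = √(16/5)·(1/4) = +0.447214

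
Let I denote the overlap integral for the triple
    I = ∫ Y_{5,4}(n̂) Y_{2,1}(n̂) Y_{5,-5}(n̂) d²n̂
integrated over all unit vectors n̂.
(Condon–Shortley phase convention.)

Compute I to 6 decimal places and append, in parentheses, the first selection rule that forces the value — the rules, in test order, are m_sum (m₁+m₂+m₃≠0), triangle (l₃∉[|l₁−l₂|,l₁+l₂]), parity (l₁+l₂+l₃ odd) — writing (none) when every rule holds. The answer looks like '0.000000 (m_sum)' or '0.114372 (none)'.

Checks pass: Σm=0; 12 even; l₃=5∈[3,7].
(2·5+1)(2·2+1)(2·5+1) = 605
Δ: 2! 8! 2! / 13! → 1/38610
sum: t=0:+1/2880 t=1:−1/576 t=2:+1/2880 = -1/960
3j²(5 2 5; 0 0 0) = Δ·Π!·Σ² = 10/429  (sign +1)
sum: t=1:−1/80640 = -1/80640
3j²(5 2 5; 4 1 -5) = Δ·Π!·Σ² = 9/286  (sign -1)
combine: 4πI² = 605·10/429·9/286 = 75/169
take √, sign -1: I = -0.18792404
No selection rule forces the value: the integral is nonzero (none).

-0.187924 (none)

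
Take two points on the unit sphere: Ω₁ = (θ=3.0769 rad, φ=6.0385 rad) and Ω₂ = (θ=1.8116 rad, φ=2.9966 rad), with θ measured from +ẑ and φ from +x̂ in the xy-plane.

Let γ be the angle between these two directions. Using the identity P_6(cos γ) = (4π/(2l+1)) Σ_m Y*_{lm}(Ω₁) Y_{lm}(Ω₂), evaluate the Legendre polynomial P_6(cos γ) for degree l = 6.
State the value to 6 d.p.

Addition theorem: P_6(cos γ) = (4π/13) Σ_m Y*_{lm}(Ω₁) Y_{lm}(Ω₂), m = −6…6:
  [-6]  conj(Y_{6,-6})(Ω₁) = (0.000000, -0.000000) ; Y_{6,-6}(Ω₂) = (0.261335, 0.309739) ; Δ = (0.000000, -0.000000)
  [-5]  conj(Y_{6,-5})(Ω₁) = (-0.000001, 0.000002) ; Y_{6,-5}(Ω₂) = (0.258048, 0.228602) ; Δ = (-0.000001, 0.000000)
  [-4]  conj(Y_{6,-4})(Ω₁) = (0.000035, -0.000051) ; Y_{6,-4}(Ω₂) = (-0.099383, -0.065109) ; Δ = (-0.000007, 0.000003)
  [-3]  conj(Y_{6,-3})(Ω₁) = (-0.001037, 0.000936) ; Y_{6,-3}(Ω₂) = (-0.306375, -0.142360) ; Δ = (0.000451, -0.000139)
  [-2]  conj(Y_{6,-2})(Ω₁) = (0.018982, -0.010110) ; Y_{6,-2}(Ω₂) = (0.024433, 0.007291) ; Δ = (0.000538, -0.000109)
  [-1]  conj(Y_{6,-1})(Ω₁) = (-0.202422, 0.050542) ; Y_{6,-1}(Ω₂) = (0.321054, 0.046879) ; Δ = (-0.067358, 0.006737)
  [+0]  conj(Y_{6,0})(Ω₁) = (0.972892, -0.000000) ; Y_{6,0}(Ω₂) = (-0.000294, 0.000000) ; Δ = (-0.000286, 0.000000)
  [+1]  conj(Y_{6,1})(Ω₁) = (0.202422, 0.050542) ; Y_{6,1}(Ω₂) = (-0.321054, 0.046879) ; Δ = (-0.067358, -0.006737)
  [+2]  conj(Y_{6,2})(Ω₁) = (0.018982, 0.010110) ; Y_{6,2}(Ω₂) = (0.024433, -0.007291) ; Δ = (0.000538, 0.000109)
  [+3]  conj(Y_{6,3})(Ω₁) = (0.001037, 0.000936) ; Y_{6,3}(Ω₂) = (0.306375, -0.142360) ; Δ = (0.000451, 0.000139)
  [+4]  conj(Y_{6,4})(Ω₁) = (0.000035, 0.000051) ; Y_{6,4}(Ω₂) = (-0.099383, 0.065109) ; Δ = (-0.000007, -0.000003)
  [+5]  conj(Y_{6,5})(Ω₁) = (0.000001, 0.000002) ; Y_{6,5}(Ω₂) = (-0.258048, 0.228602) ; Δ = (-0.000001, -0.000000)
  [+6]  conj(Y_{6,6})(Ω₁) = (0.000000, 0.000000) ; Y_{6,6}(Ω₂) = (0.261335, -0.309739) ; Δ = (0.000000, 0.000000)
Total Σ_m = (-0.133040, 0.000000). Multiply by 0.966644: (-0.128602, 0.000000). P_6(cos γ) = -0.128602

-0.128602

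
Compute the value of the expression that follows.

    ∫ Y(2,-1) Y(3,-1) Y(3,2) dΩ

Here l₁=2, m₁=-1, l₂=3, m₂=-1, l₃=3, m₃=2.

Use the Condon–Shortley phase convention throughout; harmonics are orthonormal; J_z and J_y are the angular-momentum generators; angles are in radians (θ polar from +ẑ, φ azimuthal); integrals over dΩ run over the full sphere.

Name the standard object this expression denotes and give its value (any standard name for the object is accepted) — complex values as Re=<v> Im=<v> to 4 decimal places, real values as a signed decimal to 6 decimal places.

This is a Gaunt coefficient — the integral of a triple product of spherical harmonics over the sphere.
m-sum 0 ✓  L=8 even ✓  1≤3≤5 ✓
Π(2lᵢ+1) = 5×7×7 = 245
triangle coeff Δ(2,3,3) = 1/3780
Σ_t [0,2]: t=0:+1/24 t=1:−1/4 t=2:+1/24 = -1/6
(3j)²=4/105 [(2 3 3; 0 0 0)], sign=+1
Σ_t [1,2]: t=1:−1/12 t=2:+1/48 = -1/16
(3j)²=1/28 [(2 3 3; -1 -1 2)], sign=+1
⇒ 4πI² = 1/3
I = (+1)√(1/3/(4π)) = 0.16286750

Gaunt coefficient, +0.162868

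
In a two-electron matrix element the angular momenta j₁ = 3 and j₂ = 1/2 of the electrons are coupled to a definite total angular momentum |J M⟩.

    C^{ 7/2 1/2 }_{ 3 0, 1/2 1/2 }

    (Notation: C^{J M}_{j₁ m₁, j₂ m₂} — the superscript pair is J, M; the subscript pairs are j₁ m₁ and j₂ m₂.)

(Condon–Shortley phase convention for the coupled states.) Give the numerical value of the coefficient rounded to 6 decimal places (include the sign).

+√(4/7) ≈ +0.755929

j₁+j₂−J=0  J+j₁−j₂=6  J−j₁+j₂=1  j₁+j₂+J+1=8
(j₁±m₁, j₂±m₂, J±M) = (3,3,1,0,4,3)
P² = 5184/7
sum k=0..0:
  [0] +1/36 = 1/36
S = 1/36
C² = P²·S² = 4/7 ; C = +0.755929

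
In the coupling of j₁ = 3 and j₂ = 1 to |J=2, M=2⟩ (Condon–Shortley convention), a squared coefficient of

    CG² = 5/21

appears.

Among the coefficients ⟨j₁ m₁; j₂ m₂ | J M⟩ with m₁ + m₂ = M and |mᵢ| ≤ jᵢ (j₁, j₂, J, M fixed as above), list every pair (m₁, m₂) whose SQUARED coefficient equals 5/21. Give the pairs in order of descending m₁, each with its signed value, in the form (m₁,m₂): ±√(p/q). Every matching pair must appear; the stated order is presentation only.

(2,0): −√(5/21)

Admissible pairs with m₁+m₂ = M = 2: (1,1), (2,0), (3,-1)
  (m₁,m₂)=(3,-1): CG² = 5/7, CG = +√(5/7)
  (m₁,m₂)=(2,0): CG² = 5/21, CG = −√(5/21)   ← matches the target
  (m₁,m₂)=(1,1): CG² = 1/21, CG = +√(1/21)
Pairs with CG² = 5/21: (2,0): −√(5/21)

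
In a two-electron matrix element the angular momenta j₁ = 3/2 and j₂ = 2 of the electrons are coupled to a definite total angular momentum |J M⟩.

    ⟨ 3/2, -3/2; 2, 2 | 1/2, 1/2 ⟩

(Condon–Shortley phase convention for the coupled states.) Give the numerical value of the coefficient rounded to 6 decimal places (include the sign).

j₁+j₂−J=3  J+j₁−j₂=0  J−j₁+j₂=1  j₁+j₂+J+1=5
(j₁±m₁, j₂±m₂, J±M) = (0,3,4,0,1,0)
P² = 72/5
sum k=3..3:
  [3] −1/6 = -1/6
S = -1/6
C² = P²·S² = 2/5 ; C = -0.632456

-0.632456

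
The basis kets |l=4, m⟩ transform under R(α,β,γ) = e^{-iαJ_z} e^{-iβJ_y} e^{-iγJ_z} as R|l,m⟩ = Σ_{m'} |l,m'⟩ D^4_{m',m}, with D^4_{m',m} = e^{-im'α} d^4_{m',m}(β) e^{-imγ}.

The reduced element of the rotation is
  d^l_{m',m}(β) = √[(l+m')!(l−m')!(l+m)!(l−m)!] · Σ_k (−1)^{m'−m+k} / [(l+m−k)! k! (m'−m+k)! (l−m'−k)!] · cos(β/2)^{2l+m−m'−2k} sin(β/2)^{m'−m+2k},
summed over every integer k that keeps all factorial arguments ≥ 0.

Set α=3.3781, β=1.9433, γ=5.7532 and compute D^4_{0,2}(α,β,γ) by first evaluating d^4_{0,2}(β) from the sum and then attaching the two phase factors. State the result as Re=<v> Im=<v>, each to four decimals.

Re=-0.0122 Im=-0.0218

Split into d^4_{0,2}(β=1.9433) × two z-phases.
Half-angle: c=0.563938, s=0.825817. N=√(24·24·720·2)=910.735966
The bounds max(0,m−m')=2 and min(l+m,l−m')=4 give 3 terms
  k=2: (−1)^0·910.7360/(96)·0.5639^6·0.8258^2 = +0.208102
  k=3: (−1)^1·910.7360/(36)·0.5639^4·0.8258^4 = -1.190010
  k=4: (−1)^2·910.7360/(96)·0.5639^2·0.8258^6 = +0.956946
d^4_{0,2}(1.9433) = +0.208102 -1.190010 +0.956946 = -0.024962
Phases: e^{-i·(0)·3.3781}=+1.000000+0.000000i, e^{-i·(2)·5.7532}=+0.488898+0.872341i ⇒ D=-0.012204-0.021775i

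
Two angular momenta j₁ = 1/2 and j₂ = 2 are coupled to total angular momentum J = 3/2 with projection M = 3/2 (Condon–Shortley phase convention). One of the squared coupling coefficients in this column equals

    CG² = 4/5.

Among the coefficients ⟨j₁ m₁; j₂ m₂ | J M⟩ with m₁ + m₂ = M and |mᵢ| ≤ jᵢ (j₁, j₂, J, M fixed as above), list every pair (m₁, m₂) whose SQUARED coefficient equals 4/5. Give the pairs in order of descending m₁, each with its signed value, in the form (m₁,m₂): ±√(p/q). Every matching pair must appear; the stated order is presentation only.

Admissible pairs with m₁+m₂ = M = 3/2: (-1/2,2), (1/2,1)
  (m₁,m₂)=(1/2,1): CG² = 1/5, CG = +√(1/5)
  (m₁,m₂)=(-1/2,2): CG² = 4/5, CG = −√(4/5)   ← matches the target
Pairs with CG² = 4/5: (-1/2,2): −√(4/5)

(-1/2,2): −√(4/5)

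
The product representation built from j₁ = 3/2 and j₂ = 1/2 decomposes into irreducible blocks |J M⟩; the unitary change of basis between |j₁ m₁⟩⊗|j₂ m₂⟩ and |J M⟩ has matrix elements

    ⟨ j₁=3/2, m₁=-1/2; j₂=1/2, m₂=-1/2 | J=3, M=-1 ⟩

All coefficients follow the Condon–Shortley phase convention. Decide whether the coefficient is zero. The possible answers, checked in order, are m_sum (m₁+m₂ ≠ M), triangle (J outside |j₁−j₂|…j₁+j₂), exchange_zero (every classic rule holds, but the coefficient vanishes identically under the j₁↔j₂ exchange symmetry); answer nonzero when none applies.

triangle

m-sum: m₁+m₂ = -1/2+(-1/2) = -1, M = -1  ✓
triangle: need |j₁−j₂| ≤ J ≤ j₁+j₂, i.e. J ∈ [1, 2]; J = 3 is outside ✗ ⇒ coefficient is 0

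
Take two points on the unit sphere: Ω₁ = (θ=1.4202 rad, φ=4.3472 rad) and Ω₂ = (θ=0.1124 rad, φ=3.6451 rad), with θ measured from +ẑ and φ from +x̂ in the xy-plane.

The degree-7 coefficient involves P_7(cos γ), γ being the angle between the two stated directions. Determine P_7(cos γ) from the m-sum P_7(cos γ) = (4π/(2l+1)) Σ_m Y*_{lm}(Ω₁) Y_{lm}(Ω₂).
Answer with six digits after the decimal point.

Summing Y*_{l m}(θ₁,φ₁)·Y_{l m}(θ₂,φ₂) over m ∈ [−7, 7]; prefactor 4π/(2·7+1) = 0.837758:
  m=-7: Y*=+0.255078-0.384892i  Y=+0.000000-0.000000i  product +0.000000-0.000000i
  m=-6: Y*=+0.152401+0.213321i  Y=-0.000004-0.000000i  product -0.000000-0.000001i
  m=-5: Y*=+0.237264-0.061886i  Y=+0.000063+0.000045i  product +0.000018+0.000007i
  m=-4: Y*=-0.031278+0.283091i  Y=-0.000487-0.001026i  product +0.000306-0.000106i
  m=-3: Y*=+0.150868+0.077631i  Y=-0.000726+0.012039i  product -0.001044+0.001760i
  m=-2: Y*=-0.215301+0.192824i  Y=+0.047880-0.075732i  product +0.004294+0.025538i
  m=-1: Y*=+0.049780+0.130199i  Y=-0.368290+0.202878i  product -0.044748-0.037852i
  m=+0: Y*=-0.289470-0.000000i  Y=+0.907589+0.000000i  product -0.262720-0.000000i
  m=+1: Y*=-0.049780+0.130199i  Y=+0.368290+0.202878i  product -0.044748+0.037852i
  m=+2: Y*=-0.215301-0.192824i  Y=+0.047880+0.075732i  product +0.004294-0.025538i
  m=+3: Y*=-0.150868+0.077631i  Y=+0.000726+0.012039i  product -0.001044-0.001760i
  m=+4: Y*=-0.031278-0.283091i  Y=-0.000487+0.001026i  product +0.000306+0.000106i
  m=+5: Y*=-0.237264-0.061886i  Y=-0.000063+0.000045i  product +0.000018-0.000007i
  m=+6: Y*=+0.152401-0.213321i  Y=-0.000004+0.000000i  product -0.000000+0.000001i
  m=+7: Y*=-0.255078-0.384892i  Y=-0.000000-0.000000i  product +0.000000+0.000000i
Accumulated sum -0.345071+0.000000i; after 4π/(2l+1) scaling, -0.289086+0.000000i ⇒ P_7 = -0.289086

-0.289086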